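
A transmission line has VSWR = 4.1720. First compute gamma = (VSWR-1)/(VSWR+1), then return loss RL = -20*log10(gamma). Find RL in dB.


gamma = (4.1720 - 1) / (4.1720 + 1) = 0.6133024
RL = -20 * log10(0.6133024) = 4.247 dB

4.247 dB


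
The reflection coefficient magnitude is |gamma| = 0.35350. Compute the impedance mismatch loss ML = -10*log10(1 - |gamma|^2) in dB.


ML = -10 * log10(1 - 0.35350^2) = -10 * log10(0.87503775) = 0.5797 dB

0.5797 dB


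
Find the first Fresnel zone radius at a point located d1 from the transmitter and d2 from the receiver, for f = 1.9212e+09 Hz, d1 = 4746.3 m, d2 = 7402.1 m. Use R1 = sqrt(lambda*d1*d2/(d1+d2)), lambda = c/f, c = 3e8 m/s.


lambda = c / f = 3.0000e+08 / 1.9212e+09 = 0.1561524 m
R1 = sqrt(0.1561524 * 4746.3 * 7402.1 / (4746.3 + 7402.1)) = 21.25 m

21.25 m


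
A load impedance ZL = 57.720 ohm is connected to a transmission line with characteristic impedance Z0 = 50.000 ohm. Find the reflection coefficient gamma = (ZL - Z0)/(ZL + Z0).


gamma = (57.720 - 50.000) / (57.720 + 50.000) = 0.07167

0.07167


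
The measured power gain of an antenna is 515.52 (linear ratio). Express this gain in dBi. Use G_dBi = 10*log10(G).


G_dBi = 10 * log10(515.52) = 27.12 dBi

27.12 dBi


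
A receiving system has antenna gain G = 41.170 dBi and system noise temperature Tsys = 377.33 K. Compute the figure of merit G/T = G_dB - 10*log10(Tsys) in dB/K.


G/T = 41.170 - 10*log10(377.33) = 41.170 - 25.76721 = 15.40 dB/K

15.40 dB/K


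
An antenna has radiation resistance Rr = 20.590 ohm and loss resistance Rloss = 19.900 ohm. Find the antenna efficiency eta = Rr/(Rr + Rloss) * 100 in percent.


eta = 20.590 / (20.590 + 19.900) * 100 = 50.85%

50.85%


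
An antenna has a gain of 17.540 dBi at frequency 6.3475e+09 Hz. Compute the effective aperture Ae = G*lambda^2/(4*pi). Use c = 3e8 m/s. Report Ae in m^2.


lambda = c / f = 3.0000e+08 / 6.3475e+09 = 0.04726270 m
G_linear = 10^(17.540/10) = 56.75446
Ae = G_linear * lambda^2 / (4*pi) = 56.75446 * 0.04726270^2 / (4*pi) = 0.01009 m^2

0.01009 m^2


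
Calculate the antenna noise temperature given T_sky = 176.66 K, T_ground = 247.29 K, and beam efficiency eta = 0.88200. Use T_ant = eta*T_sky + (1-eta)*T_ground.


T_ant = 0.88200 * 176.66 + (1 - 0.88200) * 247.29 = 185.0 K

185.0 K


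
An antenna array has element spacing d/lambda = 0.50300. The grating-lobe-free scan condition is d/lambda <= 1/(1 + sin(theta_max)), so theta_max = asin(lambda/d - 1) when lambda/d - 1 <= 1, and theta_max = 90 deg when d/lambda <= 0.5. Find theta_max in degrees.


lambda/d - 1 = 1/0.50300 - 1 = 0.9880716
theta_max = asin(0.9880716) = 81.14 deg

81.14 deg


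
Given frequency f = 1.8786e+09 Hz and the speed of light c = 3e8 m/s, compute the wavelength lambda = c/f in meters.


lambda = c / f = 3.0000e+08 / 1.8786e+09 = 0.1597 m

0.1597 m


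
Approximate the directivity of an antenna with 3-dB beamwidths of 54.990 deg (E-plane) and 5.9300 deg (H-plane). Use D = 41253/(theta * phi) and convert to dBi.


D_linear = 41253 / (54.990 * 5.9300) = 126.5077
D_dBi = 10 * log10(126.5077) = 21.02 dBi

21.02 dBi


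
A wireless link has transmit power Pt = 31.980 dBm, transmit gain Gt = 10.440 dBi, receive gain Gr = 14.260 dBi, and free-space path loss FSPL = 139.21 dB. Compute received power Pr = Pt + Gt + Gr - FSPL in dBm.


Pr = 31.980 + 10.440 + 14.260 - 139.21 = -82.53 dBm

-82.53 dBm


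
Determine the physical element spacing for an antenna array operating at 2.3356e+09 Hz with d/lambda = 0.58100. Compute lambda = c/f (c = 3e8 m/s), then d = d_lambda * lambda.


lambda = c / f = 3.0000e+08 / 2.3356e+09 = 0.1284467 m
d = 0.58100 * 0.1284467 = 0.07463 m

0.07463 m


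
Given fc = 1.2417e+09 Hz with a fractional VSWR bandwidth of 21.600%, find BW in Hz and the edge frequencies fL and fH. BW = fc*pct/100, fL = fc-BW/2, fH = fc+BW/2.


BW = 1.2417e+09 * 21.600/100 = 2.682072e+08 Hz
fL = 1.2417e+09 - 2.682072e+08/2 = 1.108e+09 Hz
fH = 1.2417e+09 + 2.682072e+08/2 = 1.376e+09 Hz

BW=2.682e+08 Hz, fL=1.108e+09 Hz, fH=1.376e+09 Hz


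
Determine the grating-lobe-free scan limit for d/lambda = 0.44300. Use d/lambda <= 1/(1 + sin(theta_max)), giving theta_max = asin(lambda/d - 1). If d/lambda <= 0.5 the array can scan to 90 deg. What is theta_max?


lambda/d - 1 = 1/0.44300 - 1 = 1.257336 >= 1
d/lambda <= 0.5, so the array can scan to endfire without grating lobes: theta_max = 90 deg

90 deg


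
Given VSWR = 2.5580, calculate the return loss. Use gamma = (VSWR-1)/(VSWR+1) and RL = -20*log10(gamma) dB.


gamma = (2.5580 - 1) / (2.5580 + 1) = 0.4378865
RL = -20 * log10(0.4378865) = 7.173 dB

7.173 dB


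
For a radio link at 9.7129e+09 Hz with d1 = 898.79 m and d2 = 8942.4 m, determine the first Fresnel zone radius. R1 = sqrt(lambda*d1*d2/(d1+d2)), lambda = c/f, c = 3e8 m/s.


lambda = c / f = 3.0000e+08 / 9.7129e+09 = 0.03088676 m
R1 = sqrt(0.03088676 * 898.79 * 8942.4 / (898.79 + 8942.4)) = 5.022 m

5.022 m


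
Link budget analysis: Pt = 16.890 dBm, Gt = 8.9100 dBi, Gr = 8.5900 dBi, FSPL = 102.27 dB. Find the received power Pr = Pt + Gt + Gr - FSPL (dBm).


Pr = 16.890 + 8.9100 + 8.5900 - 102.27 = -67.88 dBm

-67.88 dBm


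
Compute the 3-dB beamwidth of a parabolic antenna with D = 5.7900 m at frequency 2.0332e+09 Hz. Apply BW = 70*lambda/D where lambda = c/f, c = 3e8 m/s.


lambda = c / f = 3.0000e+08 / 2.0332e+09 = 0.1475507 m
BW = 70 * 0.1475507 / 5.7900 = 1.784 deg

1.784 deg


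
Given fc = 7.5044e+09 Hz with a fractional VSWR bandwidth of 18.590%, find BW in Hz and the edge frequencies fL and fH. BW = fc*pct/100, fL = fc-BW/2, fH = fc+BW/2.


BW = 7.5044e+09 * 18.590/100 = 1.395068e+09 Hz
fL = 7.5044e+09 - 1.395068e+09/2 = 6.807e+09 Hz
fH = 7.5044e+09 + 1.395068e+09/2 = 8.202e+09 Hz

BW=1.395e+09 Hz, fL=6.807e+09 Hz, fH=8.202e+09 Hz


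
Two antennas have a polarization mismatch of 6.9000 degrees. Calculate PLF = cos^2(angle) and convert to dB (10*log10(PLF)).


PLF_linear = cos^2(6.9000 deg) = 0.9855671
PLF_dB = 10 * log10(0.9855671) = -0.06314 dB

-0.06314 dB


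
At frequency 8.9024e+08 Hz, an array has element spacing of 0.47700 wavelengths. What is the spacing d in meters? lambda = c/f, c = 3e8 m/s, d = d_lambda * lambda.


lambda = c / f = 3.0000e+08 / 8.9024e+08 = 0.3369878 m
d = 0.47700 * 0.3369878 = 0.1607 m

0.1607 m


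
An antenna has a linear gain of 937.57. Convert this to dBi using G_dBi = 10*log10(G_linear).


G_dBi = 10 * log10(937.57) = 29.72 dBi

29.72 dBi


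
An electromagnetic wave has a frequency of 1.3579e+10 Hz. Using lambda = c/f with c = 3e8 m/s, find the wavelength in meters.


lambda = c / f = 3.0000e+08 / 1.3579e+10 = 0.02209 m

0.02209 m


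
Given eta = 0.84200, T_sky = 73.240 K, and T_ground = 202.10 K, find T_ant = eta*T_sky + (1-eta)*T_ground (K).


T_ant = 0.84200 * 73.240 + (1 - 0.84200) * 202.10 = 93.60 K

93.60 K


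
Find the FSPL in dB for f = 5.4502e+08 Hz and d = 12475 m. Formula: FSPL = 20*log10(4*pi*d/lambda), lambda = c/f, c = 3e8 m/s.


lambda = c / f = 3.0000e+08 / 5.4502e+08 = 0.5504385 m
FSPL = 20 * log10(4*pi*12475/0.5504385) = 109.1 dB

109.1 dB


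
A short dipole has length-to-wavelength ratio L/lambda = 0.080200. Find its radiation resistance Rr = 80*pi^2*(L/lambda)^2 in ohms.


Rr = 80 * pi^2 * (0.080200)^2 = 80 * 9.869604 * 6.432040e-03 = 5.079 ohm

5.079 ohm


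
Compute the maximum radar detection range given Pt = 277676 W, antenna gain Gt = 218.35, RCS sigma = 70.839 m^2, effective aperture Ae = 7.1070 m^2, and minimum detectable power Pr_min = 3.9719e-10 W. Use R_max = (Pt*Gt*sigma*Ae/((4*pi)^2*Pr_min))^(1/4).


R^4 = 277676*218.35*70.839*7.1070 / ((4*pi)^2 * 3.9719e-10) = 4.866674e+17
R_max = 4.866674e+17^0.25 = 26412 m

26412 m


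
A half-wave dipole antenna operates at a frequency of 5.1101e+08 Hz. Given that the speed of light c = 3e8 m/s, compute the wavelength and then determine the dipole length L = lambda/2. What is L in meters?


lambda = c / f = 3.0000e+08 / 5.1101e+08 = 0.5870727 m
L = lambda / 2 = 0.5870727 / 2 = 0.2935 m

0.2935 m


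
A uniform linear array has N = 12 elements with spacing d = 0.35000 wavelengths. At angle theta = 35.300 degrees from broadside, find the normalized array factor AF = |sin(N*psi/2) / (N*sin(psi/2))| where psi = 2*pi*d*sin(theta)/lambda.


psi = 2*pi*0.35000*sin(35.300 deg) = 1.270775 rad
AF = |sin(12*1.270775/2) / (12*sin(1.270775/2))| = 0.1367

0.1367


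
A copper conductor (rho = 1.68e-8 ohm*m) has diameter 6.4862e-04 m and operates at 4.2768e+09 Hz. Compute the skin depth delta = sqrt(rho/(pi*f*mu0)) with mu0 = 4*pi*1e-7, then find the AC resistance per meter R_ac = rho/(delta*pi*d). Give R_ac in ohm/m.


delta = sqrt(1.68e-8 / (pi * 4.2768e+09 * 4*pi*1e-7)) = 9.975055e-07 m
R_ac = 1.68e-8 / (9.975055e-07 * pi * 6.4862e-04) = 8.265 ohm/m

8.265 ohm/m


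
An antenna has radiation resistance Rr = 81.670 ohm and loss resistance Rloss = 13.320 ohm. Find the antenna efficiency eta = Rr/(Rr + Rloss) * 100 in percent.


eta = 81.670 / (81.670 + 13.320) * 100 = 85.98%

85.98%


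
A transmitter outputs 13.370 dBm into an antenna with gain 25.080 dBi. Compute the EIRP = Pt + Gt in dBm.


EIRP = Pt + Gt = 13.370 + 25.080 = 38.45 dBm

38.45 dBm


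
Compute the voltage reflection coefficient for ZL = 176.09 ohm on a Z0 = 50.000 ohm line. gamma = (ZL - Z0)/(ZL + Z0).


gamma = (176.09 - 50.000) / (176.09 + 50.000) = 0.5577

0.5577


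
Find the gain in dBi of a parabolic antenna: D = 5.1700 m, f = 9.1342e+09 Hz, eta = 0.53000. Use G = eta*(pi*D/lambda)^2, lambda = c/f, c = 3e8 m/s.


lambda = c / f = 3.0000e+08 / 9.1342e+09 = 0.03284360 m
G_linear = 0.53000 * (pi * 5.1700 / 0.03284360)^2 = 129615.0
G_dBi = 10 * log10(129615.0) = 51.13 dBi

51.13 dBi


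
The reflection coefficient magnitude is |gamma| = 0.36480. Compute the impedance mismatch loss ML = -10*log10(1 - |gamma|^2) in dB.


ML = -10 * log10(1 - 0.36480^2) = -10 * log10(0.86692096) = 0.6202 dB

0.6202 dB


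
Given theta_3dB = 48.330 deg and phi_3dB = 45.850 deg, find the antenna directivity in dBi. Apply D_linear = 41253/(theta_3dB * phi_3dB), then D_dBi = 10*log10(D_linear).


D_linear = 41253 / (48.330 * 45.850) = 18.61656
D_dBi = 10 * log10(18.61656) = 12.70 dBi

12.70 dBi


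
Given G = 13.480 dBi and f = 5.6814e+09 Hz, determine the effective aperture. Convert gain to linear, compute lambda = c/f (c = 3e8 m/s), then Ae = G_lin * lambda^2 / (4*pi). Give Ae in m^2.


lambda = c / f = 3.0000e+08 / 5.6814e+09 = 0.05280389 m
G_linear = 10^(13.480/10) = 22.28435
Ae = G_linear * lambda^2 / (4*pi) = 22.28435 * 0.05280389^2 / (4*pi) = 4.944e-03 m^2

4.944e-03 m^2


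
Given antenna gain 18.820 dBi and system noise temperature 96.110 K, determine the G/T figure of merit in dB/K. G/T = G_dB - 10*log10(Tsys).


G/T = 18.820 - 10*log10(96.110) = 18.820 - 19.82769 = -1.008 dB/K

-1.008 dB/K


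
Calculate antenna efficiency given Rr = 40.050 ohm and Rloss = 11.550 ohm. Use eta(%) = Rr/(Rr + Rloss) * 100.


eta = 40.050 / (40.050 + 11.550) * 100 = 77.62%

77.62%


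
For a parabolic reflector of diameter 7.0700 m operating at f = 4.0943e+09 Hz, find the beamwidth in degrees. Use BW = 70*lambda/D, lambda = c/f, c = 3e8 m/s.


lambda = c / f = 3.0000e+08 / 4.0943e+09 = 0.07327260 m
BW = 70 * 0.07327260 / 7.0700 = 0.7255 deg

0.7255 deg


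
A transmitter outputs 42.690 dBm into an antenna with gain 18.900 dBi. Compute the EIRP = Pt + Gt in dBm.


EIRP = Pt + Gt = 42.690 + 18.900 = 61.59 dBm

61.59 dBm


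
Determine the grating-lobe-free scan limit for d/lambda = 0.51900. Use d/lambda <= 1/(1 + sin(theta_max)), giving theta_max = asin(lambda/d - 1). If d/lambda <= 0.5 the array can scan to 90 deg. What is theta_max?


lambda/d - 1 = 1/0.51900 - 1 = 0.9267823
theta_max = asin(0.9267823) = 67.94 deg

67.94 deg


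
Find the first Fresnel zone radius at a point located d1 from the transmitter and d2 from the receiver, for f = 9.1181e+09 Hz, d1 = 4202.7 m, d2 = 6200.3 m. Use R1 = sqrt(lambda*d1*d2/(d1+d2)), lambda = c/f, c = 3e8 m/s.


lambda = c / f = 3.0000e+08 / 9.1181e+09 = 0.03290159 m
R1 = sqrt(0.03290159 * 4202.7 * 6200.3 / (4202.7 + 6200.3)) = 9.078 m

9.078 m


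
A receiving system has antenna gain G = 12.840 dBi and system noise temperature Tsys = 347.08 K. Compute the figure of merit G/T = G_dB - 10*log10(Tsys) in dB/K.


G/T = 12.840 - 10*log10(347.08) = 12.840 - 25.40430 = -12.56 dB/K

-12.56 dB/K


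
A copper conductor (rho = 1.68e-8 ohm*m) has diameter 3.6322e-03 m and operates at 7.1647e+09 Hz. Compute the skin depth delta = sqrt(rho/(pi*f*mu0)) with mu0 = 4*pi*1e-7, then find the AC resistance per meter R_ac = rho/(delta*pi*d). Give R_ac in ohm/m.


delta = sqrt(1.68e-8 / (pi * 7.1647e+09 * 4*pi*1e-7)) = 7.706830e-07 m
R_ac = 1.68e-8 / (7.706830e-07 * pi * 3.6322e-03) = 1.910 ohm/m

1.910 ohm/m


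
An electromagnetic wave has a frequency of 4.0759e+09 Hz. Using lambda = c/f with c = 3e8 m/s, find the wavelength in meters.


lambda = c / f = 3.0000e+08 / 4.0759e+09 = 0.07360 m

0.07360 m


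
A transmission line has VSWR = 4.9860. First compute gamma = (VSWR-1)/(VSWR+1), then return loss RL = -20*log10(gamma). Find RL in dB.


gamma = (4.9860 - 1) / (4.9860 + 1) = 0.6658871
RL = -20 * log10(0.6658871) = 3.532 dB

3.532 dB


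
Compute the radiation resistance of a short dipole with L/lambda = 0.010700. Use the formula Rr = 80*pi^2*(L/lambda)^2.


Rr = 80 * pi^2 * (0.010700)^2 = 80 * 9.869604 * 1.144900e-04 = 0.09040 ohm

0.09040 ohm


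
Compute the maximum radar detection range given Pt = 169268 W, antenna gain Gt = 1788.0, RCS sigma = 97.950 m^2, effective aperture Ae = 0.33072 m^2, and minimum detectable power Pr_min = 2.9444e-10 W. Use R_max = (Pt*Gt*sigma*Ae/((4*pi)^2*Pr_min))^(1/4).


R^4 = 169268*1788.0*97.950*0.33072 / ((4*pi)^2 * 2.9444e-10) = 2.108583e+17
R_max = 2.108583e+17^0.25 = 21429 m

21429 m


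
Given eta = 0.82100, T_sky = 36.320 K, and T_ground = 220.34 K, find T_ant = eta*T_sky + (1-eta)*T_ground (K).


T_ant = 0.82100 * 36.320 + (1 - 0.82100) * 220.34 = 69.26 K

69.26 K


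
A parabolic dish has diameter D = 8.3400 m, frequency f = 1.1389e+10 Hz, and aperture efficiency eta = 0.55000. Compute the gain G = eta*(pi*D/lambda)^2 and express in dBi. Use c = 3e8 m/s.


lambda = c / f = 3.0000e+08 / 1.1389e+10 = 0.02634121 m
G_linear = 0.55000 * (pi * 8.3400 / 0.02634121)^2 = 544155.6
G_dBi = 10 * log10(544155.6) = 57.36 dBi

57.36 dBi


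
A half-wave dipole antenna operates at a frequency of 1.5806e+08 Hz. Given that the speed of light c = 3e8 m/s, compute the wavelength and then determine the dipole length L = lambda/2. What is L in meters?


lambda = c / f = 3.0000e+08 / 1.5806e+08 = 1.898013 m
L = lambda / 2 = 1.898013 / 2 = 0.9490 m

0.9490 m


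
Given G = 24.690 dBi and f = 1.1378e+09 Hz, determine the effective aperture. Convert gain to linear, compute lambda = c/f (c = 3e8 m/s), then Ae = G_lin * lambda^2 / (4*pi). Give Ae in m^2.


lambda = c / f = 3.0000e+08 / 1.1378e+09 = 0.2636667 m
G_linear = 10^(24.690/10) = 294.4422
Ae = G_linear * lambda^2 / (4*pi) = 294.4422 * 0.2636667^2 / (4*pi) = 1.629 m^2

1.629 m^2


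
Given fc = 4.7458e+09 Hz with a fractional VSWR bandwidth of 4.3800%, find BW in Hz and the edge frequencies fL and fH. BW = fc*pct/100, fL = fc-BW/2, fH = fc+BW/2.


BW = 4.7458e+09 * 4.3800/100 = 2.078660e+08 Hz
fL = 4.7458e+09 - 2.078660e+08/2 = 4.642e+09 Hz
fH = 4.7458e+09 + 2.078660e+08/2 = 4.850e+09 Hz

BW=2.079e+08 Hz, fL=4.642e+09 Hz, fH=4.850e+09 Hz


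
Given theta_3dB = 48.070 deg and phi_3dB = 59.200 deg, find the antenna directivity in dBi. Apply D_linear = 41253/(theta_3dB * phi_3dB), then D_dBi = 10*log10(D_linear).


D_linear = 41253 / (48.070 * 59.200) = 14.49638
D_dBi = 10 * log10(14.49638) = 11.61 dBi

11.61 dBi


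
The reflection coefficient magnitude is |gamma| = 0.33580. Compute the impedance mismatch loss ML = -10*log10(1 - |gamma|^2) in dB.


ML = -10 * log10(1 - 0.33580^2) = -10 * log10(0.88723836) = 0.5196 dB

0.5196 dB


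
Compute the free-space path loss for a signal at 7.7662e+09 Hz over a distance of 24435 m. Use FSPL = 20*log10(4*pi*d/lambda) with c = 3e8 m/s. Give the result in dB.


lambda = c / f = 3.0000e+08 / 7.7662e+09 = 0.03862893 m
FSPL = 20 * log10(4*pi*24435/0.03862893) = 138.0 dB

138.0 dB


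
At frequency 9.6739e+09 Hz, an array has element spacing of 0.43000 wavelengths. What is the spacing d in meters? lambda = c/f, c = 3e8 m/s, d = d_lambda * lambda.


lambda = c / f = 3.0000e+08 / 9.6739e+09 = 0.03101128 m
d = 0.43000 * 0.03101128 = 0.01333 m

0.01333 m


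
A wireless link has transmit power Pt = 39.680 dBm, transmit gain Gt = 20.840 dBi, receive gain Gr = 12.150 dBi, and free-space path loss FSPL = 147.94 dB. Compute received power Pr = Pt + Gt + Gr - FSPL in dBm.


Pr = 39.680 + 20.840 + 12.150 - 147.94 = -75.27 dBm

-75.27 dBm


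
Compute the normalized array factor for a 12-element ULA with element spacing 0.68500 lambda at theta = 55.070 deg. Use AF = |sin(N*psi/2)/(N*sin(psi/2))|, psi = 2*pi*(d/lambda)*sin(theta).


psi = 2*pi*0.68500*sin(55.070 deg) = 3.528629 rad
AF = |sin(12*3.528629/2) / (12*sin(3.528629/2))| = 0.06205

0.06205


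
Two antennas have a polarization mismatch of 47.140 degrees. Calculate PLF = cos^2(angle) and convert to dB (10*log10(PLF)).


PLF_linear = cos^2(47.140 deg) = 0.4626847
PLF_dB = 10 * log10(0.4626847) = -3.347 dB

-3.347 dB


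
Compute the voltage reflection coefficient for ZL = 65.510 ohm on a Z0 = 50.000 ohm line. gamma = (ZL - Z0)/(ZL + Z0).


gamma = (65.510 - 50.000) / (65.510 + 50.000) = 0.1343

0.1343


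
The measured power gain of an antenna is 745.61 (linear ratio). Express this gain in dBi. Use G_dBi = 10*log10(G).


G_dBi = 10 * log10(745.61) = 28.73 dBi

28.73 dBi


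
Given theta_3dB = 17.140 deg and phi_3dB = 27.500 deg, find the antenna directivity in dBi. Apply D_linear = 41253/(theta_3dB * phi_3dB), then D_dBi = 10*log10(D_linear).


D_linear = 41253 / (17.140 * 27.500) = 87.52095
D_dBi = 10 * log10(87.52095) = 19.42 dBi

19.42 dBi


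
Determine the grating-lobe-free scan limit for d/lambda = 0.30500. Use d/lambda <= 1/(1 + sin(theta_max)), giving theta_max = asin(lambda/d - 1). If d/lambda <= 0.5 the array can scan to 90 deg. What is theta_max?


lambda/d - 1 = 1/0.30500 - 1 = 2.278689 >= 1
d/lambda <= 0.5, so the array can scan to endfire without grating lobes: theta_max = 90 deg

90 deg


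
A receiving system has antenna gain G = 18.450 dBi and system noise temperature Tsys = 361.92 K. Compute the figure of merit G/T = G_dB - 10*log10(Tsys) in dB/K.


G/T = 18.450 - 10*log10(361.92) = 18.450 - 25.58613 = -7.136 dB/K

-7.136 dB/K


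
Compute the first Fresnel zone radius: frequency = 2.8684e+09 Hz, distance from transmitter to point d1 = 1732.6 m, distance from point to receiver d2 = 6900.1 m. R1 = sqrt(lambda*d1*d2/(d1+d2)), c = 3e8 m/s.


lambda = c / f = 3.0000e+08 / 2.8684e+09 = 0.1045879 m
R1 = sqrt(0.1045879 * 1732.6 * 6900.1 / (1732.6 + 6900.1)) = 12.03 m

12.03 m


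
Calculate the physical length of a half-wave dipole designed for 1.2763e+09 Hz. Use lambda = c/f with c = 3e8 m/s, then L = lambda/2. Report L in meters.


lambda = c / f = 3.0000e+08 / 1.2763e+09 = 0.2350545 m
L = lambda / 2 = 0.2350545 / 2 = 0.1175 m

0.1175 m


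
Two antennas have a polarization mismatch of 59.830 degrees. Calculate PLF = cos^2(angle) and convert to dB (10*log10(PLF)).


PLF_linear = cos^2(59.830 deg) = 0.2525739
PLF_dB = 10 * log10(0.2525739) = -5.976 dB

-5.976 dB


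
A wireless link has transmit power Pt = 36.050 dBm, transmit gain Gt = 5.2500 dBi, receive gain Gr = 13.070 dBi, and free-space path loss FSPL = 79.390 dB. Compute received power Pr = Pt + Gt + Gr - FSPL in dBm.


Pr = 36.050 + 5.2500 + 13.070 - 79.390 = -25.02 dBm

-25.02 dBm


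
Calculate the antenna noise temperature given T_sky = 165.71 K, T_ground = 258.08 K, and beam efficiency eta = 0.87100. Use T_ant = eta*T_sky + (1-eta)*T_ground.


T_ant = 0.87100 * 165.71 + (1 - 0.87100) * 258.08 = 177.6 K

177.6 K


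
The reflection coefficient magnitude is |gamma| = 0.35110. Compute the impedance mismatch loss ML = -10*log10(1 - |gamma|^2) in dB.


ML = -10 * log10(1 - 0.35110^2) = -10 * log10(0.87672879) = 0.5713 dB

0.5713 dB


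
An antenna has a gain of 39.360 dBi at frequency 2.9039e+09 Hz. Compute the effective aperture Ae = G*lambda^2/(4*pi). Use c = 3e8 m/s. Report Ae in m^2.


lambda = c / f = 3.0000e+08 / 2.9039e+09 = 0.1033093 m
G_linear = 10^(39.360/10) = 8629.785
Ae = G_linear * lambda^2 / (4*pi) = 8629.785 * 0.1033093^2 / (4*pi) = 7.329 m^2

7.329 m^2


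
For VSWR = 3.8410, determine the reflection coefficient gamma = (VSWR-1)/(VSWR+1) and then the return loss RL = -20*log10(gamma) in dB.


gamma = (3.8410 - 1) / (3.8410 + 1) = 0.5868622
RL = -20 * log10(0.5868622) = 4.629 dB

4.629 dB


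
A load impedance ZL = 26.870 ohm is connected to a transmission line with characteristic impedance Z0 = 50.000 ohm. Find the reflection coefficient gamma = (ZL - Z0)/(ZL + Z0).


gamma = (26.870 - 50.000) / (26.870 + 50.000) = -0.3009

-0.3009


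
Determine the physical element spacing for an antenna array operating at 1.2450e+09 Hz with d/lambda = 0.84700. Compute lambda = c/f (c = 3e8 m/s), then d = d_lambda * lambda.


lambda = c / f = 3.0000e+08 / 1.2450e+09 = 0.2409639 m
d = 0.84700 * 0.2409639 = 0.2041 m

0.2041 m


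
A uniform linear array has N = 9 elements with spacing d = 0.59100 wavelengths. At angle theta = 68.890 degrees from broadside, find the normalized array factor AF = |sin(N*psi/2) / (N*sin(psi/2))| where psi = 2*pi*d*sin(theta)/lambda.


psi = 2*pi*0.59100*sin(68.890 deg) = 3.464161 rad
AF = |sin(9*3.464161/2) / (9*sin(3.464161/2))| = 0.01339

0.01339


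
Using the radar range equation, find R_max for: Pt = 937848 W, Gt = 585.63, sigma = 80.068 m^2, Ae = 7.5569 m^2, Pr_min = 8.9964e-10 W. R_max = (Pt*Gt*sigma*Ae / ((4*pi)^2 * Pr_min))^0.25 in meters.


R^4 = 937848*585.63*80.068*7.5569 / ((4*pi)^2 * 8.9964e-10) = 2.339214e+18
R_max = 2.339214e+18^0.25 = 39108 m

39108 m


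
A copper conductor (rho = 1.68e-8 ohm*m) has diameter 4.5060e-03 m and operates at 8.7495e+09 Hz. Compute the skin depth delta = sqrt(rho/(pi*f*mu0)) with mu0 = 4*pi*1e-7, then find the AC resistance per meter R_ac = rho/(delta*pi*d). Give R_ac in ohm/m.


delta = sqrt(1.68e-8 / (pi * 8.7495e+09 * 4*pi*1e-7)) = 6.974019e-07 m
R_ac = 1.68e-8 / (6.974019e-07 * pi * 4.5060e-03) = 1.702 ohm/m

1.702 ohm/m


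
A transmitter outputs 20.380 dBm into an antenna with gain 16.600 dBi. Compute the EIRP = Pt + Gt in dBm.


EIRP = Pt + Gt = 20.380 + 16.600 = 36.98 dBm

36.98 dBm


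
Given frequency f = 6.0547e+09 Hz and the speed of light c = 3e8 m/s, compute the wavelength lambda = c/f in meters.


lambda = c / f = 3.0000e+08 / 6.0547e+09 = 0.04955 m

0.04955 m


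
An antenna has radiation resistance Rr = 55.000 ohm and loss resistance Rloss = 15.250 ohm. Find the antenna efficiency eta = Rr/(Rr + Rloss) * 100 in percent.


eta = 55.000 / (55.000 + 15.250) * 100 = 78.29%

78.29%


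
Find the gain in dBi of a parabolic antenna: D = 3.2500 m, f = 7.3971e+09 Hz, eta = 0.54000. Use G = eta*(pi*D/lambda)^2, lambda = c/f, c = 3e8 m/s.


lambda = c / f = 3.0000e+08 / 7.3971e+09 = 0.04055643 m
G_linear = 0.54000 * (pi * 3.2500 / 0.04055643)^2 = 34224.79
G_dBi = 10 * log10(34224.79) = 45.34 dBi

45.34 dBi


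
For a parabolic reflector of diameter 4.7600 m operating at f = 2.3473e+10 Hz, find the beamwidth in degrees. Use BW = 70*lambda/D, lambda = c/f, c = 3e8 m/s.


lambda = c / f = 3.0000e+08 / 2.3473e+10 = 0.01278064 m
BW = 70 * 0.01278064 / 4.7600 = 0.1880 deg

0.1880 deg


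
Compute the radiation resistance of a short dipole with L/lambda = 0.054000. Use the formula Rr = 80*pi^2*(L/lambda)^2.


Rr = 80 * pi^2 * (0.054000)^2 = 80 * 9.869604 * 2.916000e-03 = 2.302 ohm

2.302 ohm


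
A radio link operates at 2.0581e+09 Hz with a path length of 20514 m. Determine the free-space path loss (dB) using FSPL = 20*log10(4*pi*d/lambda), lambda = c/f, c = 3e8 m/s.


lambda = c / f = 3.0000e+08 / 2.0581e+09 = 0.1457655 m
FSPL = 20 * log10(4*pi*20514/0.1457655) = 125.0 dB

125.0 dB


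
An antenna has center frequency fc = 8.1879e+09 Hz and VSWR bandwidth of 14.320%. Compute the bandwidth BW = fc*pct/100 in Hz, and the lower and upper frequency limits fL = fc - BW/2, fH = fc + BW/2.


BW = 8.1879e+09 * 14.320/100 = 1.172507e+09 Hz
fL = 8.1879e+09 - 1.172507e+09/2 = 7.602e+09 Hz
fH = 8.1879e+09 + 1.172507e+09/2 = 8.774e+09 Hz

BW=1.173e+09 Hz, fL=7.602e+09 Hz, fH=8.774e+09 Hz


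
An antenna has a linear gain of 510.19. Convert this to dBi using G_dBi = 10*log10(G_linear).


G_dBi = 10 * log10(510.19) = 27.08 dBi

27.08 dBi


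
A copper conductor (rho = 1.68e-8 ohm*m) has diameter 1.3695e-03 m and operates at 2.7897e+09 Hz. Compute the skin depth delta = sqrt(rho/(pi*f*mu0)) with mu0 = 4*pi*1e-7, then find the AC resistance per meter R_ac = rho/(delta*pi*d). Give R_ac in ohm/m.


delta = sqrt(1.68e-8 / (pi * 2.7897e+09 * 4*pi*1e-7)) = 1.235083e-06 m
R_ac = 1.68e-8 / (1.235083e-06 * pi * 1.3695e-03) = 3.162 ohm/m

3.162 ohm/m


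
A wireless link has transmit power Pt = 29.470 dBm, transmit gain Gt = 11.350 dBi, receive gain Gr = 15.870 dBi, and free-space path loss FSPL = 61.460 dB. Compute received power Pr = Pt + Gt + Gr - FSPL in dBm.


Pr = 29.470 + 11.350 + 15.870 - 61.460 = -4.77 dBm

-4.77 dBm


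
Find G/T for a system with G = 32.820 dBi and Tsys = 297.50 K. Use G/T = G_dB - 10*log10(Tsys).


G/T = 32.820 - 10*log10(297.50) = 32.820 - 24.73487 = 8.085 dB/K

8.085 dB/K


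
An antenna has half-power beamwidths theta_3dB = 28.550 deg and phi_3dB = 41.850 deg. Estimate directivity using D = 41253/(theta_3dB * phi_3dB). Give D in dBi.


D_linear = 41253 / (28.550 * 41.850) = 34.52661
D_dBi = 10 * log10(34.52661) = 15.38 dBi

15.38 dBi


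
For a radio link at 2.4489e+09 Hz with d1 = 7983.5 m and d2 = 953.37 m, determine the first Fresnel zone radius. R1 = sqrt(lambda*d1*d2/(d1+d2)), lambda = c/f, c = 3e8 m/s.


lambda = c / f = 3.0000e+08 / 2.4489e+09 = 0.1225040 m
R1 = sqrt(0.1225040 * 7983.5 * 953.37 / (7983.5 + 953.37)) = 10.21 m

10.21 m


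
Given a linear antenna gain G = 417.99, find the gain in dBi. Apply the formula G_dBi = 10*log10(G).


G_dBi = 10 * log10(417.99) = 26.21 dBi

26.21 dBi


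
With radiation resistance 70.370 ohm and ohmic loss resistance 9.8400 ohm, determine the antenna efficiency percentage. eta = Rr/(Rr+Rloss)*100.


eta = 70.370 / (70.370 + 9.8400) * 100 = 87.73%

87.73%


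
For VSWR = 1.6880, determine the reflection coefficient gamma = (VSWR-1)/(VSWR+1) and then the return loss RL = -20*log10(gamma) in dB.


gamma = (1.6880 - 1) / (1.6880 + 1) = 0.2559524
RL = -20 * log10(0.2559524) = 11.84 dB

11.84 dB


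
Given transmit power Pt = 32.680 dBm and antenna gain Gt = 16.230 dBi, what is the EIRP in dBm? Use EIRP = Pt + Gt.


EIRP = Pt + Gt = 32.680 + 16.230 = 48.91 dBm

48.91 dBm


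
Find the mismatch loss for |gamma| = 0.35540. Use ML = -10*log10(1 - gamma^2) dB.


ML = -10 * log10(1 - 0.35540^2) = -10 * log10(0.87369084) = 0.5864 dB

0.5864 dB


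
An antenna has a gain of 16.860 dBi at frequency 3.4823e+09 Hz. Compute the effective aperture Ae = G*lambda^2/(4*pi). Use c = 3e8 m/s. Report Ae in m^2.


lambda = c / f = 3.0000e+08 / 3.4823e+09 = 0.08614996 m
G_linear = 10^(16.860/10) = 48.52885
Ae = G_linear * lambda^2 / (4*pi) = 48.52885 * 0.08614996^2 / (4*pi) = 0.02866 m^2

0.02866 m^2


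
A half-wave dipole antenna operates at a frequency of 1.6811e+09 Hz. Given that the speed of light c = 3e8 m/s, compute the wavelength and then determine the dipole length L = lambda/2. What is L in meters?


lambda = c / f = 3.0000e+08 / 1.6811e+09 = 0.1784546 m
L = lambda / 2 = 0.1784546 / 2 = 0.08923 m

0.08923 m


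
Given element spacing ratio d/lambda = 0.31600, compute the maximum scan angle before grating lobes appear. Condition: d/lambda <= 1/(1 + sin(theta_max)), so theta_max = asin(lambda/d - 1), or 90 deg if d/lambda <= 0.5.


lambda/d - 1 = 1/0.31600 - 1 = 2.164557 >= 1
d/lambda <= 0.5, so the array can scan to endfire without grating lobes: theta_max = 90 deg

90 deg


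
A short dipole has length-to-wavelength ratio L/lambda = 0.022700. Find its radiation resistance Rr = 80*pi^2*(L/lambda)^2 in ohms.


Rr = 80 * pi^2 * (0.022700)^2 = 80 * 9.869604 * 5.152900e-04 = 0.4069 ohm

0.4069 ohm


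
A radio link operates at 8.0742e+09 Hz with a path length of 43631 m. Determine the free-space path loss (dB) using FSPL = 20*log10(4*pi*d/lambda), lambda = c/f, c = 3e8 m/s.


lambda = c / f = 3.0000e+08 / 8.0742e+09 = 0.03715538 m
FSPL = 20 * log10(4*pi*43631/0.03715538) = 143.4 dB

143.4 dB


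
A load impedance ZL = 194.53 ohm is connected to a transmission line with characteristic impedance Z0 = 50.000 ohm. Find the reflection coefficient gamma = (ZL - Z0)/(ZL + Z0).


gamma = (194.53 - 50.000) / (194.53 + 50.000) = 0.5911

0.5911


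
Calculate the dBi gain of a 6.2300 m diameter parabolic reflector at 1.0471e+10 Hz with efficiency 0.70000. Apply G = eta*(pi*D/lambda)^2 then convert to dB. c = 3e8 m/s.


lambda = c / f = 3.0000e+08 / 1.0471e+10 = 0.02865056 m
G_linear = 0.70000 * (pi * 6.2300 / 0.02865056)^2 = 326668.8
G_dBi = 10 * log10(326668.8) = 55.14 dBi

55.14 dBi


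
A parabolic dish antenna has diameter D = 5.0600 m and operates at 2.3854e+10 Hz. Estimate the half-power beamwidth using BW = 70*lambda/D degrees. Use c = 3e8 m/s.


lambda = c / f = 3.0000e+08 / 2.3854e+10 = 0.01257651 m
BW = 70 * 0.01257651 / 5.0600 = 0.1740 deg

0.1740 deg


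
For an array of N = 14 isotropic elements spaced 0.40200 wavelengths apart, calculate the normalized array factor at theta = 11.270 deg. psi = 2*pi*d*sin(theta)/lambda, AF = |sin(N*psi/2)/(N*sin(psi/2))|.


psi = 2*pi*0.40200*sin(11.270 deg) = 0.4936317 rad
AF = |sin(14*0.4936317/2) / (14*sin(0.4936317/2))| = 0.09025

0.09025


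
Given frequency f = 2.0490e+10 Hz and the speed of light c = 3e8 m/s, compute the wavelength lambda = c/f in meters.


lambda = c / f = 3.0000e+08 / 2.0490e+10 = 0.01464 m

0.01464 m


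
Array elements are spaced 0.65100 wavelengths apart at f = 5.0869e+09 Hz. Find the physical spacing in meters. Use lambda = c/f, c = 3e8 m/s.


lambda = c / f = 3.0000e+08 / 5.0869e+09 = 0.05897501 m
d = 0.65100 * 0.05897501 = 0.03839 m

0.03839 m


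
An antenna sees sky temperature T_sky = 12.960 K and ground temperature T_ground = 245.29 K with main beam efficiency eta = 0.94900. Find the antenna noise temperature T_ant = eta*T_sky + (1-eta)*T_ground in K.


T_ant = 0.94900 * 12.960 + (1 - 0.94900) * 245.29 = 24.81 K

24.81 K


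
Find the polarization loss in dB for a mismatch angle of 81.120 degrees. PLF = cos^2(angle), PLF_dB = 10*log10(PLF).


PLF_linear = cos^2(81.120 deg) = 0.02382871
PLF_dB = 10 * log10(0.02382871) = -16.23 dB

-16.23 dB


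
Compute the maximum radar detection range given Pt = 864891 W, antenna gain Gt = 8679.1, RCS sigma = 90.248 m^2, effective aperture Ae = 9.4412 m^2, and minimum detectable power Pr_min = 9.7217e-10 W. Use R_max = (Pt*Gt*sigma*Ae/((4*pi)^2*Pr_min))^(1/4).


R^4 = 864891*8679.1*90.248*9.4412 / ((4*pi)^2 * 9.7217e-10) = 4.166188e+19
R_max = 4.166188e+19^0.25 = 80341 m

80341 m


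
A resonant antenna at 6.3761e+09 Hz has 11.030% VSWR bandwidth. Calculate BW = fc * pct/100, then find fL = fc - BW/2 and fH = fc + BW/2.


BW = 6.3761e+09 * 11.030/100 = 7.032838e+08 Hz
fL = 6.3761e+09 - 7.032838e+08/2 = 6.024e+09 Hz
fH = 6.3761e+09 + 7.032838e+08/2 = 6.728e+09 Hz

BW=7.033e+08 Hz, fL=6.024e+09 Hz, fH=6.728e+09 Hz


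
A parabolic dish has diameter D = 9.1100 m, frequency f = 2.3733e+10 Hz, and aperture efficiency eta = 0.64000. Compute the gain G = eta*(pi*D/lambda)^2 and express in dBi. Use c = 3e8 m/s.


lambda = c / f = 3.0000e+08 / 2.3733e+10 = 0.01264063 m
G_linear = 0.64000 * (pi * 9.1100 / 0.01264063)^2 = 3.280795e+06
G_dBi = 10 * log10(3.280795e+06) = 65.16 dBi

65.16 dBi


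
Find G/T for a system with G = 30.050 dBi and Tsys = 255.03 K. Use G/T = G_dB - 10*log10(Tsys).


G/T = 30.050 - 10*log10(255.03) = 30.050 - 24.06591 = 5.984 dB/K

5.984 dB/K


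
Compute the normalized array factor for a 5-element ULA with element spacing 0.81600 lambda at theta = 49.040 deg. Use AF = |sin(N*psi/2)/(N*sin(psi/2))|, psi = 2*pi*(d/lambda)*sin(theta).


psi = 2*pi*0.81600*sin(49.040 deg) = 3.871803 rad
AF = |sin(5*3.871803/2) / (5*sin(3.871803/2))| = 0.05395

0.05395


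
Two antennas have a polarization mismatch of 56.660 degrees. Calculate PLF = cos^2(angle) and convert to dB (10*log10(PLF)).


PLF_linear = cos^2(56.660 deg) = 0.3020670
PLF_dB = 10 * log10(0.3020670) = -5.199 dB

-5.199 dB


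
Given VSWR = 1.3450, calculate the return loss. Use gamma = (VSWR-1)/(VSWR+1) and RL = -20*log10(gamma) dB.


gamma = (1.3450 - 1) / (1.3450 + 1) = 0.1471215
RL = -20 * log10(0.1471215) = 16.65 dB

16.65 dB


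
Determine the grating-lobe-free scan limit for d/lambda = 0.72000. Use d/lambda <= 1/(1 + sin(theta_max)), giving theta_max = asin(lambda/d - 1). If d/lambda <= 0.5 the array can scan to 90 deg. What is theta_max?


lambda/d - 1 = 1/0.72000 - 1 = 0.3888889
theta_max = asin(0.3888889) = 22.89 deg

22.89 deg


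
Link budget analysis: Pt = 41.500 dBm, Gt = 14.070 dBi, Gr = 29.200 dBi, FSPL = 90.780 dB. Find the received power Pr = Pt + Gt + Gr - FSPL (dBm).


Pr = 41.500 + 14.070 + 29.200 - 90.780 = -6.01 dBm

-6.01 dBm


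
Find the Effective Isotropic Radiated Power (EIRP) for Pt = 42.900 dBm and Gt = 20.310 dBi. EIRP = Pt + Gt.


EIRP = Pt + Gt = 42.900 + 20.310 = 63.21 dBm

63.21 dBm


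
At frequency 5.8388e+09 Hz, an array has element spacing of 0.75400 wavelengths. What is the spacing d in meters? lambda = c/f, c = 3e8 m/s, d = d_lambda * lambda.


lambda = c / f = 3.0000e+08 / 5.8388e+09 = 0.05138042 m
d = 0.75400 * 0.05138042 = 0.03874 m

0.03874 m


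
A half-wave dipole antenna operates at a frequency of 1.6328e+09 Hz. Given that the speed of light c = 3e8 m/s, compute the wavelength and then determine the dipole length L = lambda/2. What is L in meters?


lambda = c / f = 3.0000e+08 / 1.6328e+09 = 0.1837335 m
L = lambda / 2 = 0.1837335 / 2 = 0.09187 m

0.09187 m


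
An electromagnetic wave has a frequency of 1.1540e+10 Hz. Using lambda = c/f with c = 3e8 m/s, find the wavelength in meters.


lambda = c / f = 3.0000e+08 / 1.1540e+10 = 0.02600 m

0.02600 m


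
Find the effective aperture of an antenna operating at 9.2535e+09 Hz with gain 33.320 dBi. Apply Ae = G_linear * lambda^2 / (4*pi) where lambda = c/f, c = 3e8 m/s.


lambda = c / f = 3.0000e+08 / 9.2535e+09 = 0.03242017 m
G_linear = 10^(33.320/10) = 2147.830
Ae = G_linear * lambda^2 / (4*pi) = 2147.830 * 0.03242017^2 / (4*pi) = 0.1796 m^2

0.1796 m^2


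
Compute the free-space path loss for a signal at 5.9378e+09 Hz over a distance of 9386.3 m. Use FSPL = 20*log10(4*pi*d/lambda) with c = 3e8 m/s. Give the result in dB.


lambda = c / f = 3.0000e+08 / 5.9378e+09 = 0.05052376 m
FSPL = 20 * log10(4*pi*9386.3/0.05052376) = 127.4 dB

127.4 dB


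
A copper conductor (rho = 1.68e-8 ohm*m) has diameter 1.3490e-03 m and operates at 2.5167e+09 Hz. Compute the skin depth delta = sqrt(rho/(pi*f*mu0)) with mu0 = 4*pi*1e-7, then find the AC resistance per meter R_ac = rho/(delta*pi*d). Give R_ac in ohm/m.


delta = sqrt(1.68e-8 / (pi * 2.5167e+09 * 4*pi*1e-7)) = 1.300346e-06 m
R_ac = 1.68e-8 / (1.300346e-06 * pi * 1.3490e-03) = 3.049 ohm/m

3.049 ohm/m


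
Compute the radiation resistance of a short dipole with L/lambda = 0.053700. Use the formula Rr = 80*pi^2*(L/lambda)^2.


Rr = 80 * pi^2 * (0.053700)^2 = 80 * 9.869604 * 2.883690e-03 = 2.277 ohm

2.277 ohm


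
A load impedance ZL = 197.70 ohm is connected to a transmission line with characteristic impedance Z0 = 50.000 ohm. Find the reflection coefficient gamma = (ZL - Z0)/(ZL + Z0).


gamma = (197.70 - 50.000) / (197.70 + 50.000) = 0.5963

0.5963


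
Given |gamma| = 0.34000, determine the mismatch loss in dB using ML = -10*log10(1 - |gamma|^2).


ML = -10 * log10(1 - 0.34000^2) = -10 * log10(0.8844) = 0.5335 dB

0.5335 dB


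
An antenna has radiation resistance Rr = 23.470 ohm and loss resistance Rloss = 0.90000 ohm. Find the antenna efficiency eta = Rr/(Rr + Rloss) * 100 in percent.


eta = 23.470 / (23.470 + 0.90000) * 100 = 96.31%

96.31%


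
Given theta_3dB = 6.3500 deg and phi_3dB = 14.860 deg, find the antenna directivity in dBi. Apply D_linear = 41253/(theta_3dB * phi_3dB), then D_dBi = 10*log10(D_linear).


D_linear = 41253 / (6.3500 * 14.860) = 437.1827
D_dBi = 10 * log10(437.1827) = 26.41 dBi

26.41 dBi


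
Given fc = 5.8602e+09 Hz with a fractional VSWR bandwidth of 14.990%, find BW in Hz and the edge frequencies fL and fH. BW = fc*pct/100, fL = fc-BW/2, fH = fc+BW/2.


BW = 5.8602e+09 * 14.990/100 = 8.784440e+08 Hz
fL = 5.8602e+09 - 8.784440e+08/2 = 5.421e+09 Hz
fH = 5.8602e+09 + 8.784440e+08/2 = 6.299e+09 Hz

BW=8.784e+08 Hz, fL=5.421e+09 Hz, fH=6.299e+09 Hz


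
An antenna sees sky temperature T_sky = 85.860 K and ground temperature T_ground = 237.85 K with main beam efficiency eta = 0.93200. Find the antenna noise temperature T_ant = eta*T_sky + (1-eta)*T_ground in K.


T_ant = 0.93200 * 85.860 + (1 - 0.93200) * 237.85 = 96.20 K

96.20 K


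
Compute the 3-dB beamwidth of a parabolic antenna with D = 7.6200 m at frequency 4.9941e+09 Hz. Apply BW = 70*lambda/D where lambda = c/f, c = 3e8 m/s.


lambda = c / f = 3.0000e+08 / 4.9941e+09 = 0.06007088 m
BW = 70 * 0.06007088 / 7.6200 = 0.5518 deg

0.5518 deg


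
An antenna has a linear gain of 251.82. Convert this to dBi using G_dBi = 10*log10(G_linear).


G_dBi = 10 * log10(251.82) = 24.01 dBi

24.01 dBi


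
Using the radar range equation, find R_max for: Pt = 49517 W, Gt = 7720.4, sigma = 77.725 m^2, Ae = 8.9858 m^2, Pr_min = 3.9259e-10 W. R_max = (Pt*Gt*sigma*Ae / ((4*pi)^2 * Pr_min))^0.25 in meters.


R^4 = 49517*7720.4*77.725*8.9858 / ((4*pi)^2 * 3.9259e-10) = 4.306780e+18
R_max = 4.306780e+18^0.25 = 45555 m

45555 m


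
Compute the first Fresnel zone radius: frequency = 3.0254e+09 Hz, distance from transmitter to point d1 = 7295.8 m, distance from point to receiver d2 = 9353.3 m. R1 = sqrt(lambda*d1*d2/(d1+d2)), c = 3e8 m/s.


lambda = c / f = 3.0000e+08 / 3.0254e+09 = 0.09916044 m
R1 = sqrt(0.09916044 * 7295.8 * 9353.3 / (7295.8 + 9353.3)) = 20.16 m

20.16 m


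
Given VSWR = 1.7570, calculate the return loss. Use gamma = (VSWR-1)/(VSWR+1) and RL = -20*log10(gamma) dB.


gamma = (1.7570 - 1) / (1.7570 + 1) = 0.2745738
RL = -20 * log10(0.2745738) = 11.23 dB

11.23 dB


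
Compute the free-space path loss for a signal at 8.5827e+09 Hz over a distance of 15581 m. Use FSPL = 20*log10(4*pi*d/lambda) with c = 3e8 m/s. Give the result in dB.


lambda = c / f = 3.0000e+08 / 8.5827e+09 = 0.03495404 m
FSPL = 20 * log10(4*pi*15581/0.03495404) = 135.0 dB

135.0 dB


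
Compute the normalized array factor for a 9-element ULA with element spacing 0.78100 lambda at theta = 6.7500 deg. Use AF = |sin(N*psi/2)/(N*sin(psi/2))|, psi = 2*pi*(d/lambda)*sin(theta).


psi = 2*pi*0.78100*sin(6.7500 deg) = 0.5767757 rad
AF = |sin(9*0.5767757/2) / (9*sin(0.5767757/2))| = 0.2029

0.2029


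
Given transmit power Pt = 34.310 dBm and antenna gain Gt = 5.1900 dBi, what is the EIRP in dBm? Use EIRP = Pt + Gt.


EIRP = Pt + Gt = 34.310 + 5.1900 = 39.50 dBm

39.50 dBm
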